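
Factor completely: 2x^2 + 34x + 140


Roots satisfy r1 + r2 = -b/a = -17 and r1*r2 = c/a = 70.
So r1 = -7, r2 = -10.
2x^2 + 34x + 140 = 2(x - r1)(x - r2) = 2(x + 7)(x + 10)


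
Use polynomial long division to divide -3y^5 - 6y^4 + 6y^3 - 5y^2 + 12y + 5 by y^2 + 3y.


(-3y^5 - 6y^4 + 6y^3 - 5y^2 + 12y + 5) / (y^2 + 3y)
Step 1: -3y^3 * (y^2 + 3y) = -3y^5 - 9y^4; subtract.
Step 2: 3y^2 * (y^2 + 3y) = 3y^4 + 9y^3; subtract.
Step 3: -3y * (y^2 + 3y) = -3y^3 - 9y^2; subtract.
Step 4: 4 * (y^2 + 3y) = 4y^2 + 12y; subtract.
Quotient: -3y^3 + 3y^2 - 3y + 4, Remainder: 5


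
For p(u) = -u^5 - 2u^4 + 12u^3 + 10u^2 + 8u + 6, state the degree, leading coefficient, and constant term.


Highest power of u is 5, with coefficient -1. Constant term is 6.
Degree = 5, leading coefficient = -1, constant term = 6


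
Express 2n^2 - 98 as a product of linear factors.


Roots satisfy r1 + r2 = -b/a = 0 and r1*r2 = c/a = -49.
So r1 = 7, r2 = -7.
2n^2 - 98 = 2(n - r1)(n - r2) = 2(n - 7)(n + 7)


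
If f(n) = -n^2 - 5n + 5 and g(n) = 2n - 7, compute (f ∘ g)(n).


Substitute g(n) into f:
f(g(n)) = -1*(2n - 7)^2 + (-5)*(2n - 7) + 5
(2n - 7)^2 = 4n^2 - 28n + 49
Expand and combine: -4n^2 + 18n - 9


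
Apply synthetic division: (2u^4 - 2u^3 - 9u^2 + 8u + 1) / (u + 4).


Synthetic division with c = -4. Coefficients: 2, -2, -9, 8, 1
Bring down 2.
  2 * -4 = -8; -8 - 2 = -10
  -10 * -4 = 40; 40 - 9 = 31
  31 * -4 = -124; -124 + 8 = -116
  -116 * -4 = 464; 464 + 1 = 465
Quotient: 2u^3 - 10u^2 + 31u - 116, Remainder: 465


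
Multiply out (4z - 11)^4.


Expand (4z - 11)^4 by repeated multiplication:
  (4z - 11)^2 = 16z^2 - 88z + 121
  (4z - 11)^3 = 64z^3 - 528z^2 + 1452z - 1331
= 256z^4 - 2816z^3 + 11616z^2 - 21296z + 14641


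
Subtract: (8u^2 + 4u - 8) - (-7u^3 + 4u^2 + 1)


Distribute the minus sign:
  (8u^2 + 4u - 8)
- (-7u^3 + 4u^2 + 1)
Negate second polynomial: 7u^3 - 4u^2 - 1
Add: 7u^3 + 4u^2 + 4u - 9


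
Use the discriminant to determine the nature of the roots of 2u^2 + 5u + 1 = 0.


D = b^2 - 4ac = (5)^2 - 4(2)(1) = 25 - 8 = 17
Since D > 0: two distinct irrational roots


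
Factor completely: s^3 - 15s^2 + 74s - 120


Try integer roots (divisors of -120). s=4: p(4)=0.
Divide out (s - 4): quotient is s^2 - 11s + 30.
Factor the quadratic: (s - 6)(s - 5)
Result: (s - 4)(s - 6)(s - 5)


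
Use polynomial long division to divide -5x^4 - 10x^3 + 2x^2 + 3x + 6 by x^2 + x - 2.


(-5x^4 - 10x^3 + 2x^2 + 3x + 6) / (x^2 + x - 2)
Step 1: -5x^2 * (x^2 + x - 2) = -5x^4 - 5x^3 + 10x^2; subtract.
Step 2: -5x * (x^2 + x - 2) = -5x^3 - 5x^2 + 10x; subtract.
Step 3: -3 * (x^2 + x - 2) = -3x^2 - 3x + 6; subtract.
Quotient: -5x^2 - 5x - 3, Remainder: -4x


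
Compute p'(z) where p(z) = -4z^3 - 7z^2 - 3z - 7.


Apply the power rule term by term:
  d/dz(-4z^3) = -12z^2
  d/dz(-7z^2) = -14z
  d/dz(-3z) = -3
  d/dz(-7) = 0
p'(z) = -12z^2 - 14z - 3


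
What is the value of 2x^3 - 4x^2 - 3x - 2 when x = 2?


Using direct substitution:
  2 * (2)^3 = 16
  -4 * (2)^2 = -16
  -3 * (2)^1 = -6
  constant: -2
Sum = 16 - 16 - 6 - 2 = -8


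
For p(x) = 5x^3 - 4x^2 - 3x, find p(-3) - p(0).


p(-3) = -162
p(0) = 0
p(-3) - p(0) = -162 = -162


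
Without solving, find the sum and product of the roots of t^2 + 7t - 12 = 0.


For at^2+bt+c=0: sum = -b/a, product = c/a.
a=1, b=7, c=-12
Sum = -(7)/1 = -7
Product = (-12)/1 = -12


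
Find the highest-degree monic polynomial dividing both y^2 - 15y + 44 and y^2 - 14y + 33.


Factor each:
  y^2 - 15y + 44 = (y - 11)(y - 4)
  y^2 - 14y + 33 = (y - 11)(y - 3)
Common monic factor: y - 11


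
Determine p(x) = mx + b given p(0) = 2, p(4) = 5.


p(x) = mx + b. Using p(0)=2, p(4)=5:
m = (2 - 5)/(0 - 4) = -3/-4 = 3/4
b = 2 - m*(0) = 2 = 2
p(x) = (3/4)x + 2


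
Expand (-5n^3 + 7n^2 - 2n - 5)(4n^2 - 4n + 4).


Distribute each term of the first polynomial:
  (-5n^3)(4n^2 - 4n + 4) = -20n^5 + 20n^4 - 20n^3
  (7n^2)(4n^2 - 4n + 4) = 28n^4 - 28n^3 + 28n^2
  (-2n)(4n^2 - 4n + 4) = -8n^3 + 8n^2 - 8n
  (-5)(4n^2 - 4n + 4) = -20n^2 + 20n - 20
Sum: -20n^5 + 48n^4 - 56n^3 + 16n^2 + 12n - 20


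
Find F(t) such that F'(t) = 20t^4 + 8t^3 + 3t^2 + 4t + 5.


Reverse power rule on each term:
  ∫ 20t^4 dt = 4t^5
  ∫ 8t^3 dt = 2t^4
  ∫ 3t^2 dt = t^3
  ∫ 4t dt = 2t^2
  ∫ 5 dt = 5t
F(t) = 4t^5 + 2t^4 + t^3 + 2t^2 + 5t + C


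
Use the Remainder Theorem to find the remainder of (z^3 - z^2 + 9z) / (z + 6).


By the Remainder Theorem, the remainder equals p(-6):
  1*(-6)^3 = -216
  -1*(-6)^2 = -36
  9*(-6)^1 = -54
  constant: 0
Sum: -216 - 36 - 54 + 0 = -306


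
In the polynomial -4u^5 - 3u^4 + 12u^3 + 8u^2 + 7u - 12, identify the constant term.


Read off the constant term: -12


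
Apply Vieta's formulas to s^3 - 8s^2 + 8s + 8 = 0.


Monic cubic s^3+bs^2+cs+d=0: sum=-b, pairwise sum=c, product=-d.
b=-8, c=8, d=8
r1+r2+r3 = 8
r1r2+r1r3+r2r3 = 8
r1r2r3 = -8


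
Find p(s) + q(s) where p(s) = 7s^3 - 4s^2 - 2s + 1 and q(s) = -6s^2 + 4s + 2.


Align terms by degree and add:
  7s^3 - 4s^2 - 2s + 1
  -6s^2 + 4s + 2
= 7s^3 - 10s^2 + 2s + 3


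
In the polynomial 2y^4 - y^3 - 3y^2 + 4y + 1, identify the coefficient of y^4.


Read off the coefficient of y^4: 2


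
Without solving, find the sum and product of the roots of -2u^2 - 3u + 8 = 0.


For au^2+bu+c=0: sum = -b/a, product = c/a.
a=-2, b=-3, c=8
Sum = -(-3)/-2 = -3/2
Product = (8)/-2 = -4


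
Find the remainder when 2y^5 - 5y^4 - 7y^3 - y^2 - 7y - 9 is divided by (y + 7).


By the Remainder Theorem, the remainder equals p(-7):
  2*(-7)^5 = -33614
  -5*(-7)^4 = -12005
  -7*(-7)^3 = 2401
  -1*(-7)^2 = -49
  -7*(-7)^1 = 49
  constant: -9
Sum: -33614 - 12005 + 2401 - 49 + 49 - 9 = -43227


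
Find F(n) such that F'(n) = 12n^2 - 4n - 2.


Reverse power rule on each term:
  ∫ 12n^2 dn = 4n^3
  ∫ -4n dn = -2n^2
  ∫ -2 dn = -2n
F(n) = 4n^3 - 2n^2 - 2n + C


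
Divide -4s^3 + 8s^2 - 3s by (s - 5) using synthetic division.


Synthetic division with c = 5. Coefficients: -4, 8, -3, 0
Bring down -4.
  -4 * 5 = -20; -20 + 8 = -12
  -12 * 5 = -60; -60 - 3 = -63
  -63 * 5 = -315; -315 + 0 = -315
Quotient: -4s^2 - 12s - 63, Remainder: -315


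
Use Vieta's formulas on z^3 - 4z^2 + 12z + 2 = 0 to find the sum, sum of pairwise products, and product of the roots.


Monic cubic z^3+bz^2+cz+d=0: sum=-b, pairwise sum=c, product=-d.
b=-4, c=12, d=2
r1+r2+r3 = 4
r1r2+r1r3+r2r3 = 12
r1r2r3 = -2


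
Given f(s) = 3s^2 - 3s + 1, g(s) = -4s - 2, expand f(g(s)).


Substitute g(s) into f:
f(g(s)) = 3*(-4s - 2)^2 + (-3)*(-4s - 2) + 1
(-4s - 2)^2 = 16s^2 + 16s + 4
Expand and combine: 48s^2 + 60s + 19


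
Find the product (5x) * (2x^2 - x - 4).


Distribute each term of the first polynomial:
  (5x)(2x^2 - x - 4) = 10x^3 - 5x^2 - 20x
Sum: 10x^3 - 5x^2 - 20x


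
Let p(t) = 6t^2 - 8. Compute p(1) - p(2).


p(1) = -2
p(2) = 16
p(1) - p(2) = -2 - 16 = -18


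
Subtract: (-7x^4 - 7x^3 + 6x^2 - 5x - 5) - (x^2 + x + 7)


Distribute the minus sign:
  (-7x^4 - 7x^3 + 6x^2 - 5x - 5)
- (x^2 + x + 7)
Negate second polynomial: -x^2 - x - 7
Add: -7x^4 - 7x^3 + 5x^2 - 6x - 12


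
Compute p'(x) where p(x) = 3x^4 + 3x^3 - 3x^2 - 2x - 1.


Apply the power rule term by term:
  d/dx(3x^4) = 12x^3
  d/dx(3x^3) = 9x^2
  d/dx(-3x^2) = -6x
  d/dx(-2x) = -2
  d/dx(-1) = 0
p'(x) = 12x^3 + 9x^2 - 6x - 2


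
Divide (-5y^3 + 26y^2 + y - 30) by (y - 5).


(-5y^3 + 26y^2 + y - 30) / (y - 5)
Step 1: -5y^2 * (y - 5) = -5y^3 + 25y^2; subtract.
Step 2: y * (y - 5) = y^2 - 5y; subtract.
Step 3: 6 * (y - 5) = 6y - 30; subtract.
Quotient: -5y^2 + y + 6, Remainder: 0


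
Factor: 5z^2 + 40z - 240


Roots satisfy r1 + r2 = -b/a = -8 and r1*r2 = c/a = -48.
So r1 = -12, r2 = 4.
5z^2 + 40z - 240 = 5(z - r1)(z - r2) = 5(z + 12)(z - 4)


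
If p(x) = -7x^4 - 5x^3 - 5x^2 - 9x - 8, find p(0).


Using direct substitution:
  -7 * (0)^4 = 0
  -5 * (0)^3 = 0
  -5 * (0)^2 = 0
  -9 * (0)^1 = 0
  constant: -8
Sum = 0 + 0 + 0 + 0 - 8 = -8


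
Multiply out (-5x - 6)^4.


Expand (-5x - 6)^4 by repeated multiplication:
  (-5x - 6)^2 = 25x^2 + 60x + 36
  (-5x - 6)^3 = -125x^3 - 450x^2 - 540x - 216
= 625x^4 + 3000x^3 + 5400x^2 + 4320x + 1296


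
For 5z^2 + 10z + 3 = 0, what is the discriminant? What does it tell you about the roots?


D = b^2 - 4ac = (10)^2 - 4(5)(3) = 100 - 60 = 40
Since D > 0: two distinct irrational roots


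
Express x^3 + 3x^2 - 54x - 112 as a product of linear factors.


Try integer roots (divisors of -112). x=-2: p(-2)=0.
Divide out (x + 2): quotient is x^2 + x - 56.
Factor the quadratic: (x + 8)(x - 7)
Result: (x + 2)(x + 8)(x - 7)


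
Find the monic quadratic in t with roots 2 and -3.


p(t) = (t - 2)(t + 3)
Expand: t^2 + t - 6


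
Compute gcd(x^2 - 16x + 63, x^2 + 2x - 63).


Factor each:
  x^2 - 16x + 63 = (x - 7)(x - 9)
  x^2 + 2x - 63 = (x - 7)(x + 9)
Common monic factor: x - 7


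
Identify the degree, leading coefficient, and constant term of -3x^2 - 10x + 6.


Highest power of x is 2, with coefficient -3. Constant term is 6.
Degree = 2, leading coefficient = -3, constant term = 6


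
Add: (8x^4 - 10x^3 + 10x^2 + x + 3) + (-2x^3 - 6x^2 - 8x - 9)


Align terms by degree and add:
  8x^4 - 10x^3 + 10x^2 + x + 3
  -2x^3 - 6x^2 - 8x - 9
= 8x^4 - 12x^3 + 4x^2 - 7x - 6


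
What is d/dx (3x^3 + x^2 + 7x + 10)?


Apply the power rule term by term:
  d/dx(3x^3) = 9x^2
  d/dx(x^2) = 2x
  d/dx(7x) = 7
  d/dx(10) = 0
p'(x) = 9x^2 + 2x + 7


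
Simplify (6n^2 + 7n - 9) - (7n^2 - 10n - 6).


Distribute the minus sign:
  (6n^2 + 7n - 9)
- (7n^2 - 10n - 6)
Negate second polynomial: -7n^2 + 10n + 6
Add: -n^2 + 17n - 3


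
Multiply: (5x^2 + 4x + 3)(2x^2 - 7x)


Distribute each term of the first polynomial:
  (5x^2)(2x^2 - 7x) = 10x^4 - 35x^3
  (4x)(2x^2 - 7x) = 8x^3 - 28x^2
  (3)(2x^2 - 7x) = 6x^2 - 21x
Sum: 10x^4 - 27x^3 - 22x^2 - 21x


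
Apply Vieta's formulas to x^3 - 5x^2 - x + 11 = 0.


Monic cubic x^3+bx^2+cx+d=0: sum=-b, pairwise sum=c, product=-d.
b=-5, c=-1, d=11
r1+r2+r3 = 5
r1r2+r1r3+r2r3 = -1
r1r2r3 = -11


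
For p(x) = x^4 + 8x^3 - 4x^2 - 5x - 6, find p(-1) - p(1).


p(-1) = -12
p(1) = -6
p(-1) - p(1) = -12 + 6 = -6


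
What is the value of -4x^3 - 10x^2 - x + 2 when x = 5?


Using direct substitution:
  -4 * (5)^3 = -500
  -10 * (5)^2 = -250
  -1 * (5)^1 = -5
  constant: 2
Sum = -500 - 250 - 5 + 2 = -753


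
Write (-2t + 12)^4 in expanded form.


Expand (-2t + 12)^4 by repeated multiplication:
  (-2t + 12)^2 = 4t^2 - 48t + 144
  (-2t + 12)^3 = -8t^3 + 144t^2 - 864t + 1728
= 16t^4 - 384t^3 + 3456t^2 - 13824t + 20736


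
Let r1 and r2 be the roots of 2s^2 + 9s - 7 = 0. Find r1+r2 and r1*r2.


For as^2+bs+c=0: sum = -b/a, product = c/a.
a=2, b=9, c=-7
Sum = -(9)/2 = -9/2
Product = (-7)/2 = -7/2


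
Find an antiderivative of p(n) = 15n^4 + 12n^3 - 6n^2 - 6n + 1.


Reverse power rule on each term:
  ∫ 15n^4 dn = 3n^5
  ∫ 12n^3 dn = 3n^4
  ∫ -6n^2 dn = -2n^3
  ∫ -6n dn = -3n^2
  ∫ 1 dn = n
F(n) = 3n^5 + 3n^4 - 2n^3 - 3n^2 + n + C


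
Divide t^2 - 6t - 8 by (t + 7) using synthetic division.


Synthetic division with c = -7. Coefficients: 1, -6, -8
Bring down 1.
  1 * -7 = -7; -7 - 6 = -13
  -13 * -7 = 91; 91 - 8 = 83
Quotient: t - 13, Remainder: 83


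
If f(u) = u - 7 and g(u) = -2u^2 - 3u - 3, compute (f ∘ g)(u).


Substitute g(u) into f:
f(g(u)) = 1*(-2u^2 - 3u - 3) + (-7)
Expand and combine: -2u^2 - 3u - 10


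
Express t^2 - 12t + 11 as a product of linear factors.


Roots satisfy r1 + r2 = -b/a = 12 and r1*r2 = c/a = 11.
So r1 = 1, r2 = 11.
t^2 - 12t + 11 = (t - r1)(t - r2) = (t - 1)(t - 11)


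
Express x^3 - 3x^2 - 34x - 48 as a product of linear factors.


Try integer roots (divisors of -48). x=-2: p(-2)=0.
Divide out (x + 2): quotient is x^2 - 5x - 24.
Factor the quadratic: (x + 3)(x - 8)
Result: (x + 2)(x + 3)(x - 8)


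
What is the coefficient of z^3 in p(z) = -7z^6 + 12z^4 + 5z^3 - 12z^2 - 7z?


Read off the coefficient of z^3: 5


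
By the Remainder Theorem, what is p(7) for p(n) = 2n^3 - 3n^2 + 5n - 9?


By the Remainder Theorem, the remainder equals p(7):
  2*(7)^3 = 686
  -3*(7)^2 = -147
  5*(7)^1 = 35
  constant: -9
Sum: 686 - 147 + 35 - 9 = 565


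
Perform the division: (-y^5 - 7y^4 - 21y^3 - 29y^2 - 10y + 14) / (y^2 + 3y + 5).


(-y^5 - 7y^4 - 21y^3 - 29y^2 - 10y + 14) / (y^2 + 3y + 5)
Step 1: -y^3 * (y^2 + 3y + 5) = -y^5 - 3y^4 - 5y^3; subtract.
Step 2: -4y^2 * (y^2 + 3y + 5) = -4y^4 - 12y^3 - 20y^2; subtract.
Step 3: -4y * (y^2 + 3y + 5) = -4y^3 - 12y^2 - 20y; subtract.
Step 4: 3 * (y^2 + 3y + 5) = 3y^2 + 9y + 15; subtract.
Quotient: -y^3 - 4y^2 - 4y + 3, Remainder: y - 1


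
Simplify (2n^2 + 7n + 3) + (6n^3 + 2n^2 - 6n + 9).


Align terms by degree and add:
  2n^2 + 7n + 3
+ 6n^3 + 2n^2 - 6n + 9
= 6n^3 + 4n^2 + n + 12


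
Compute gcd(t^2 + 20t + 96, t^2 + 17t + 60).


Factor each:
  t^2 + 20t + 96 = (t + 12)(t + 8)
  t^2 + 17t + 60 = (t + 12)(t + 5)
Common monic factor: t + 12


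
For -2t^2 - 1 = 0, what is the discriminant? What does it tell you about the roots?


D = b^2 - 4ac = (0)^2 - 4(-2)(-1) = 0 - 8 = -8
Since D < 0: two complex conjugate roots (no real roots)


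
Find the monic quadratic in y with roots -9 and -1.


p(y) = (y + 9)(y + 1)
Expand: y^2 + 10y + 9


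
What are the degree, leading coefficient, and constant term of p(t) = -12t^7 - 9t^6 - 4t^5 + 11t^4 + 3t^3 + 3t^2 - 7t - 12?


Highest power of t is 7, with coefficient -12. Constant term is -12.
Degree = 7, leading coefficient = -12, constant term = -12


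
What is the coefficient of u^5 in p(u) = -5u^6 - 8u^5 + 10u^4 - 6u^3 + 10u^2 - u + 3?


Read off the coefficient of u^5: -8


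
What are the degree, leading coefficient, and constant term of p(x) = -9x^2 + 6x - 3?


Highest power of x is 2, with coefficient -9. Constant term is -3.
Degree = 2, leading coefficient = -9, constant term = -3


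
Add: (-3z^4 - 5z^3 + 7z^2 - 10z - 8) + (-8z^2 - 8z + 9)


Align terms by degree and add:
  -3z^4 - 5z^3 + 7z^2 - 10z - 8
  -8z^2 - 8z + 9
= -3z^4 - 5z^3 - z^2 - 18z + 1


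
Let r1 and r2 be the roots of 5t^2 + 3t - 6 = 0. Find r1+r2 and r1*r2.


For at^2+bt+c=0: sum = -b/a, product = c/a.
a=5, b=3, c=-6
Sum = -(3)/5 = -3/5
Product = (-6)/5 = -6/5


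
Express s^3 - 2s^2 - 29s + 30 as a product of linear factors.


Try integer roots (divisors of 30). s=6: p(6)=0.
Divide out (s - 6): quotient is s^2 + 4s - 5.
Factor the quadratic: (s - 1)(s + 5)
Result: (s - 6)(s - 1)(s + 5)


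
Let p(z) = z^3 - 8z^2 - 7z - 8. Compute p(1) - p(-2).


p(1) = -22
p(-2) = -34
p(1) - p(-2) = -22 + 34 = 12


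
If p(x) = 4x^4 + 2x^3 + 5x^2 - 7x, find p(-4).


Using direct substitution:
  4 * (-4)^4 = 1024
  2 * (-4)^3 = -128
  5 * (-4)^2 = 80
  -7 * (-4)^1 = 28
  constant: 0
Sum = 1024 - 128 + 80 + 28 + 0 = 1004


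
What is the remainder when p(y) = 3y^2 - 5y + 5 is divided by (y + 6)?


By the Remainder Theorem, the remainder equals p(-6):
  3*(-6)^2 = 108
  -5*(-6)^1 = 30
  constant: 5
Sum: 108 + 30 + 5 = 143


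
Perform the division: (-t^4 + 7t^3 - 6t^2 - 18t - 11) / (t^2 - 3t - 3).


(-t^4 + 7t^3 - 6t^2 - 18t - 11) / (t^2 - 3t - 3)
Step 1: -t^2 * (t^2 - 3t - 3) = -t^4 + 3t^3 + 3t^2; subtract.
Step 2: 4t * (t^2 - 3t - 3) = 4t^3 - 12t^2 - 12t; subtract.
Step 3: 3 * (t^2 - 3t - 3) = 3t^2 - 9t - 9; subtract.
Quotient: -t^2 + 4t + 3, Remainder: 3t - 2


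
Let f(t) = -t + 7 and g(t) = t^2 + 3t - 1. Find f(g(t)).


Substitute g(t) into f:
f(g(t)) = -1*(t^2 + 3t - 1) + 7
Expand and combine: -t^2 - 3t + 8


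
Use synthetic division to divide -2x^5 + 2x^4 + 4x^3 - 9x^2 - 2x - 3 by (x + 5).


Synthetic division with c = -5. Coefficients: -2, 2, 4, -9, -2, -3
Bring down -2.
  -2 * -5 = 10; 10 + 2 = 12
  12 * -5 = -60; -60 + 4 = -56
  -56 * -5 = 280; 280 - 9 = 271
  271 * -5 = -1355; -1355 - 2 = -1357
  -1357 * -5 = 6785; 6785 - 3 = 6782
Quotient: -2x^4 + 12x^3 - 56x^2 + 271x - 1357, Remainder: 6782


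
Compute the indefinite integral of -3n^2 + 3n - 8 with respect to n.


Reverse power rule on each term:
  ∫ -3n^2 dn = -n^3
  ∫ 3n dn = (3/2)n^2
  ∫ -8 dn = -8n
F(n) = -n^3 + (3/2)n^2 - 8n + C


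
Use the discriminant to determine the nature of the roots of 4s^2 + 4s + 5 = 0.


D = b^2 - 4ac = (4)^2 - 4(4)(5) = 16 - 80 = -64
Since D < 0: two complex conjugate roots (no real roots)


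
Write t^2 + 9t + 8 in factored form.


Roots satisfy r1 + r2 = -b/a = -9 and r1*r2 = c/a = 8.
So r1 = -1, r2 = -8.
t^2 + 9t + 8 = (t - r1)(t - r2) = (t + 1)(t + 8)


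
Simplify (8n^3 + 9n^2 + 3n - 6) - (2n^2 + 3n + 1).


Distribute the minus sign:
  (8n^3 + 9n^2 + 3n - 6)
- (2n^2 + 3n + 1)
Negate second polynomial: -2n^2 - 3n - 1
Add: 8n^3 + 7n^2 - 7


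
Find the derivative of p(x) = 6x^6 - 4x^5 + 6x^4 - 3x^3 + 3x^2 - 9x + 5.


Apply the power rule term by term:
  d/dx(6x^6) = 36x^5
  d/dx(-4x^5) = -20x^4
  d/dx(6x^4) = 24x^3
  d/dx(-3x^3) = -9x^2
  d/dx(3x^2) = 6x
  d/dx(-9x) = -9
  d/dx(5) = 0
p'(x) = 36x^5 - 20x^4 + 24x^3 - 9x^2 + 6x - 9


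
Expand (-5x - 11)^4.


Expand (-5x - 11)^4 by repeated multiplication:
  (-5x - 11)^2 = 25x^2 + 110x + 121
  (-5x - 11)^3 = -125x^3 - 825x^2 - 1815x - 1331
= 625x^4 + 5500x^3 + 18150x^2 + 26620x + 14641


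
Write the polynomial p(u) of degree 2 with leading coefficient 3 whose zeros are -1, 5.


p(u) = 3(u + 1)(u - 5)
Expand: 3u^2 - 12u - 15


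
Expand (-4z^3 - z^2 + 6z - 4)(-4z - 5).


Distribute each term of the first polynomial:
  (-4z^3)(-4z - 5) = 16z^4 + 20z^3
  (-z^2)(-4z - 5) = 4z^3 + 5z^2
  (6z)(-4z - 5) = -24z^2 - 30z
  (-4)(-4z - 5) = 16z + 20
Sum: 16z^4 + 24z^3 - 19z^2 - 14z + 20


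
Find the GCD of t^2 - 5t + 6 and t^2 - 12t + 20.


Factor each:
  t^2 - 5t + 6 = (t - 2)(t - 3)
  t^2 - 12t + 20 = (t - 2)(t - 10)
Common monic factor: t - 2


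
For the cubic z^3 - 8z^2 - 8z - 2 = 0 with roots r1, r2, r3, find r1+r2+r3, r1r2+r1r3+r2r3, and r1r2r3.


Monic cubic z^3+bz^2+cz+d=0: sum=-b, pairwise sum=c, product=-d.
b=-8, c=-8, d=-2
r1+r2+r3 = 8
r1r2+r1r3+r2r3 = -8
r1r2r3 = 2


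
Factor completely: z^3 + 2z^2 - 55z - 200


Try integer roots (divisors of -200). z=8: p(8)=0.
Divide out (z - 8): quotient is z^2 + 10z + 25.
Factor the quadratic: (z + 5)(z + 5)
Result: (z - 8)(z + 5)(z + 5)


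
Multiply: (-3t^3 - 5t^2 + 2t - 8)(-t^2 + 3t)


Distribute each term of the first polynomial:
  (-3t^3)(-t^2 + 3t) = 3t^5 - 9t^4
  (-5t^2)(-t^2 + 3t) = 5t^4 - 15t^3
  (2t)(-t^2 + 3t) = -2t^3 + 6t^2
  (-8)(-t^2 + 3t) = 8t^2 - 24t
Sum: 3t^5 - 4t^4 - 17t^3 + 14t^2 - 24t


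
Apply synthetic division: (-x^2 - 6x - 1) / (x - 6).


Synthetic division with c = 6. Coefficients: -1, -6, -1
Bring down -1.
  -1 * 6 = -6; -6 - 6 = -12
  -12 * 6 = -72; -72 - 1 = -73
Quotient: -x - 12, Remainder: -73


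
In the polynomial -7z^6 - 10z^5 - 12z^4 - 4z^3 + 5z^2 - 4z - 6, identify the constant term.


Read off the constant term: -6


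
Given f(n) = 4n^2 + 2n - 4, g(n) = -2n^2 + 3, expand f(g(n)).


Substitute g(n) into f:
f(g(n)) = 4*(-2n^2 + 3)^2 + 2*(-2n^2 + 3) + (-4)
(-2n^2 + 3)^2 = 4n^4 - 12n^2 + 9
Expand and combine: 16n^4 - 52n^2 + 38


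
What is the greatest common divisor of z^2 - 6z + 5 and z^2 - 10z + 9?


Factor each:
  z^2 - 6z + 5 = (z - 1)(z - 5)
  z^2 - 10z + 9 = (z - 1)(z - 9)
Common monic factor: z - 1


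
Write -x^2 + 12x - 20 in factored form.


Roots satisfy r1 + r2 = -b/a = 12 and r1*r2 = c/a = 20.
So r1 = 2, r2 = 10.
-x^2 + 12x - 20 = -(x - r1)(x - r2) = -(x - 2)(x - 10)


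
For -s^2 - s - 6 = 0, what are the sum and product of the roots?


For as^2+bs+c=0: sum = -b/a, product = c/a.
a=-1, b=-1, c=-6
Sum = -(-1)/-1 = -1
Product = (-6)/-1 = 6


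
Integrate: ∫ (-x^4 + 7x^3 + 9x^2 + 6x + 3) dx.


Reverse power rule on each term:
  ∫ -x^4 dx = -(1/5)x^5
  ∫ 7x^3 dx = (7/4)x^4
  ∫ 9x^2 dx = 3x^3
  ∫ 6x dx = 3x^2
  ∫ 3 dx = 3x
F(x) = -(1/5)x^5 + (7/4)x^4 + 3x^3 + 3x^2 + 3x + C


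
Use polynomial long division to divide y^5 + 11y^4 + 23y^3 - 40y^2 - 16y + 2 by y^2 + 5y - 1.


(y^5 + 11y^4 + 23y^3 - 40y^2 - 16y + 2) / (y^2 + 5y - 1)
Step 1: y^3 * (y^2 + 5y - 1) = y^5 + 5y^4 - y^3; subtract.
Step 2: 6y^2 * (y^2 + 5y - 1) = 6y^4 + 30y^3 - 6y^2; subtract.
Step 3: -6y * (y^2 + 5y - 1) = -6y^3 - 30y^2 + 6y; subtract.
Step 4: -4 * (y^2 + 5y - 1) = -4y^2 - 20y + 4; subtract.
Quotient: y^3 + 6y^2 - 6y - 4, Remainder: -2y - 2


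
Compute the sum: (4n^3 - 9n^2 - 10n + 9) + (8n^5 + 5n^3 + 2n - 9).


Align terms by degree and add:
  4n^3 - 9n^2 - 10n + 9
+ 8n^5 + 5n^3 + 2n - 9
= 8n^5 + 9n^3 - 9n^2 - 8n


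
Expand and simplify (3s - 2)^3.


Expand (3s - 2)^3 by repeated multiplication:
  (3s - 2)^2 = 9s^2 - 12s + 4
= 27s^3 - 54s^2 + 36s - 8


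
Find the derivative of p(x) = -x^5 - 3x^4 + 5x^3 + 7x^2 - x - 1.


Apply the power rule term by term:
  d/dx(-x^5) = -5x^4
  d/dx(-3x^4) = -12x^3
  d/dx(5x^3) = 15x^2
  d/dx(7x^2) = 14x
  d/dx(-x) = -1
  d/dx(-1) = 0
p'(x) = -5x^4 - 12x^3 + 15x^2 + 14x - 1


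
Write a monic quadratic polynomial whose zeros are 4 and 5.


p(x) = (x - 4)(x - 5)
Expand: x^2 - 9x + 20


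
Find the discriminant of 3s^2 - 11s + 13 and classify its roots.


D = b^2 - 4ac = (-11)^2 - 4(3)(13) = 121 - 156 = -35
Since D < 0: two complex conjugate roots (no real roots)


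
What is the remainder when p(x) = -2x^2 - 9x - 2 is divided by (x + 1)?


By the Remainder Theorem, the remainder equals p(-1):
  -2*(-1)^2 = -2
  -9*(-1)^1 = 9
  constant: -2
Sum: -2 + 9 - 2 = 5


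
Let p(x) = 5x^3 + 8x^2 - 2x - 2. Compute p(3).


Using direct substitution:
  5 * (3)^3 = 135
  8 * (3)^2 = 72
  -2 * (3)^1 = -6
  constant: -2
Sum = 135 + 72 - 6 - 2 = 199


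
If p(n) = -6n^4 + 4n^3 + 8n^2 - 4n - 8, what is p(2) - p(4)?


p(2) = -48
p(4) = -1176
p(2) - p(4) = -48 + 1176 = 1128


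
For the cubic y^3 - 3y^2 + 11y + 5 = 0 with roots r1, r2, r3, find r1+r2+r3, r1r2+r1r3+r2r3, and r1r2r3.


Monic cubic y^3+by^2+cy+d=0: sum=-b, pairwise sum=c, product=-d.
b=-3, c=11, d=5
r1+r2+r3 = 3
r1r2+r1r3+r2r3 = 11
r1r2r3 = -5


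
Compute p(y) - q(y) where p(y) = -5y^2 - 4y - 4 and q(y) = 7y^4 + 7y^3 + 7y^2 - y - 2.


Distribute the minus sign:
  (-5y^2 - 4y - 4)
- (7y^4 + 7y^3 + 7y^2 - y - 2)
Negate second polynomial: -7y^4 - 7y^3 - 7y^2 + y + 2
Add: -7y^4 - 7y^3 - 12y^2 - 3y - 2


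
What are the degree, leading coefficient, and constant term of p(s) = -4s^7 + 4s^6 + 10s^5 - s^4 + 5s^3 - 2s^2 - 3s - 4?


Highest power of s is 7, with coefficient -4. Constant term is -4.
Degree = 7, leading coefficient = -4, constant term = -4


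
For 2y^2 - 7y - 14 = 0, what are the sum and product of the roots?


For ay^2+by+c=0: sum = -b/a, product = c/a.
a=2, b=-7, c=-14
Sum = -(-7)/2 = 7/2
Product = (-14)/2 = -7


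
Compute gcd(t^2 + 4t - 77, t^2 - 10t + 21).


Factor each:
  t^2 + 4t - 77 = (t - 7)(t + 11)
  t^2 - 10t + 21 = (t - 7)(t - 3)
Common monic factor: t - 7


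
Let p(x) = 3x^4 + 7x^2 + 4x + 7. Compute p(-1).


Using direct substitution:
  3 * (-1)^4 = 3
  0 * (-1)^3 = 0
  7 * (-1)^2 = 7
  4 * (-1)^1 = -4
  constant: 7
Sum = 3 + 0 + 7 - 4 + 7 = 13


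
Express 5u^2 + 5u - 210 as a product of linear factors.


Roots satisfy r1 + r2 = -b/a = -1 and r1*r2 = c/a = -42.
So r1 = 6, r2 = -7.
5u^2 + 5u - 210 = 5(u - r1)(u - r2) = 5(u - 6)(u + 7)


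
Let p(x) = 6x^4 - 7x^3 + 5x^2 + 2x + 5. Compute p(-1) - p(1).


p(-1) = 21
p(1) = 11
p(-1) - p(1) = 21 - 11 = 10


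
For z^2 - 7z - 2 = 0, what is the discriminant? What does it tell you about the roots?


D = b^2 - 4ac = (-7)^2 - 4(1)(-2) = 49 + 8 = 57
Since D > 0: two distinct irrational roots


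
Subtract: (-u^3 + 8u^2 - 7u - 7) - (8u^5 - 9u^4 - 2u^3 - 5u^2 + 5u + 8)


Distribute the minus sign:
  (-u^3 + 8u^2 - 7u - 7)
- (8u^5 - 9u^4 - 2u^3 - 5u^2 + 5u + 8)
Negate second polynomial: -8u^5 + 9u^4 + 2u^3 + 5u^2 - 5u - 8
Add: -8u^5 + 9u^4 + u^3 + 13u^2 - 12u - 15


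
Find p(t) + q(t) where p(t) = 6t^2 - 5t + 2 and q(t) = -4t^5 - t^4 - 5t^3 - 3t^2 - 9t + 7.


Align terms by degree and add:
  6t^2 - 5t + 2
  -4t^5 - t^4 - 5t^3 - 3t^2 - 9t + 7
= -4t^5 - t^4 - 5t^3 + 3t^2 - 14t + 9


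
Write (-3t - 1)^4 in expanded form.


Expand (-3t - 1)^4 by repeated multiplication:
  (-3t - 1)^2 = 9t^2 + 6t + 1
  (-3t - 1)^3 = -27t^3 - 27t^2 - 9t - 1
= 81t^4 + 108t^3 + 54t^2 + 12t + 1


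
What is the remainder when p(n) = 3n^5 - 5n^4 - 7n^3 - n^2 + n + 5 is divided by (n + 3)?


By the Remainder Theorem, the remainder equals p(-3):
  3*(-3)^5 = -729
  -5*(-3)^4 = -405
  -7*(-3)^3 = 189
  -1*(-3)^2 = -9
  1*(-3)^1 = -3
  constant: 5
Sum: -729 - 405 + 189 - 9 - 3 + 5 = -952


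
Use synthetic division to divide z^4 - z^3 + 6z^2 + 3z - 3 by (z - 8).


Synthetic division with c = 8. Coefficients: 1, -1, 6, 3, -3
Bring down 1.
  1 * 8 = 8; 8 - 1 = 7
  7 * 8 = 56; 56 + 6 = 62
  62 * 8 = 496; 496 + 3 = 499
  499 * 8 = 3992; 3992 - 3 = 3989
Quotient: z^3 + 7z^2 + 62z + 499, Remainder: 3989


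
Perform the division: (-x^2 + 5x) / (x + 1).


(-x^2 + 5x) / (x + 1)
Step 1: -x * (x + 1) = -x^2 - x; subtract.
Step 2: 6 * (x + 1) = 6x + 6; subtract.
Quotient: -x + 6, Remainder: -6


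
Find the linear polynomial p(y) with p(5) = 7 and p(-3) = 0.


p(y) = my + b. Using p(5)=7, p(-3)=0:
m = (7)/(5 + 3) = 7/8 = 7/8
b = 7 - m*(5) = 7 - 35/8 = 21/8
p(y) = (7/8)y + (21/8)


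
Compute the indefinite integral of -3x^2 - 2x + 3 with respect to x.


Reverse power rule on each term:
  ∫ -3x^2 dx = -x^3
  ∫ -2x dx = -x^2
  ∫ 3 dx = 3x
F(x) = -x^3 - x^2 + 3x + C


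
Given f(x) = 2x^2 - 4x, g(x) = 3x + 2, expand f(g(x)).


Substitute g(x) into f:
f(g(x)) = 2*(3x + 2)^2 + (-4)*(3x + 2)
(3x + 2)^2 = 9x^2 + 12x + 4
Expand and combine: 18x^2 + 12x


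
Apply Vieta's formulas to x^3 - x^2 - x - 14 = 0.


Monic cubic x^3+bx^2+cx+d=0: sum=-b, pairwise sum=c, product=-d.
b=-1, c=-1, d=-14
r1+r2+r3 = 1
r1r2+r1r3+r2r3 = -1
r1r2r3 = 14


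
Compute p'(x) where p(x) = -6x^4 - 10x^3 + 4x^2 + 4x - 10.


Apply the power rule term by term:
  d/dx(-6x^4) = -24x^3
  d/dx(-10x^3) = -30x^2
  d/dx(4x^2) = 8x
  d/dx(4x) = 4
  d/dx(-10) = 0
p'(x) = -24x^3 - 30x^2 + 8x + 4


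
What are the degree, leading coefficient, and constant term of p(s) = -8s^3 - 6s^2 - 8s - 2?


Highest power of s is 3, with coefficient -8. Constant term is -2.
Degree = 3, leading coefficient = -8, constant term = -2


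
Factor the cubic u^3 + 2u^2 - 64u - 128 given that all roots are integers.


Try integer roots (divisors of -128). u=8: p(8)=0.
Divide out (u - 8): quotient is u^2 + 10u + 16.
Factor the quadratic: (u + 8)(u + 2)
Result: (u - 8)(u + 8)(u + 2)


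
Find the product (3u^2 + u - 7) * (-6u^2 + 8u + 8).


Distribute each term of the first polynomial:
  (3u^2)(-6u^2 + 8u + 8) = -18u^4 + 24u^3 + 24u^2
  (u)(-6u^2 + 8u + 8) = -6u^3 + 8u^2 + 8u
  (-7)(-6u^2 + 8u + 8) = 42u^2 - 56u - 56
Sum: -18u^4 + 18u^3 + 74u^2 - 48u - 56


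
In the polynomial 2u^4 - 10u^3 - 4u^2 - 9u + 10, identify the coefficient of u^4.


Read off the coefficient of u^4: 2


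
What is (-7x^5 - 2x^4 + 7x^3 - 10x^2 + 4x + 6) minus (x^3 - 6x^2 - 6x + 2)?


Distribute the minus sign:
  (-7x^5 - 2x^4 + 7x^3 - 10x^2 + 4x + 6)
- (x^3 - 6x^2 - 6x + 2)
Negate second polynomial: -x^3 + 6x^2 + 6x - 2
Add: -7x^5 - 2x^4 + 6x^3 - 4x^2 + 10x + 4


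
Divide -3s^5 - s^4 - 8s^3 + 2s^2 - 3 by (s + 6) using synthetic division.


Synthetic division with c = -6. Coefficients: -3, -1, -8, 2, 0, -3
Bring down -3.
  -3 * -6 = 18; 18 - 1 = 17
  17 * -6 = -102; -102 - 8 = -110
  -110 * -6 = 660; 660 + 2 = 662
  662 * -6 = -3972; -3972 + 0 = -3972
  -3972 * -6 = 23832; 23832 - 3 = 23829
Quotient: -3s^4 + 17s^3 - 110s^2 + 662s - 3972, Remainder: 23829


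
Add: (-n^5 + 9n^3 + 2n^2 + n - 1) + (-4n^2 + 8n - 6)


Align terms by degree and add:
  -n^5 + 9n^3 + 2n^2 + n - 1
  -4n^2 + 8n - 6
= -n^5 + 9n^3 - 2n^2 + 9n - 7


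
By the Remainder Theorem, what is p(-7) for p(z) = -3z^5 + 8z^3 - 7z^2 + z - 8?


By the Remainder Theorem, the remainder equals p(-7):
  -3*(-7)^5 = 50421
  0*(-7)^4 = 0
  8*(-7)^3 = -2744
  -7*(-7)^2 = -343
  1*(-7)^1 = -7
  constant: -8
Sum: 50421 + 0 - 2744 - 343 - 7 - 8 = 47319


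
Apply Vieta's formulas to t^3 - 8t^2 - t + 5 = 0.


Monic cubic t^3+bt^2+ct+d=0: sum=-b, pairwise sum=c, product=-d.
b=-8, c=-1, d=5
r1+r2+r3 = 8
r1r2+r1r3+r2r3 = -1
r1r2r3 = -5


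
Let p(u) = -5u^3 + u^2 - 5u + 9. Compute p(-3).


Using direct substitution:
  -5 * (-3)^3 = 135
  1 * (-3)^2 = 9
  -5 * (-3)^1 = 15
  constant: 9
Sum = 135 + 9 + 15 + 9 = 168


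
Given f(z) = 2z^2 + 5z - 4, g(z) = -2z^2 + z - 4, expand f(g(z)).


Substitute g(z) into f:
f(g(z)) = 2*(-2z^2 + z - 4)^2 + 5*(-2z^2 + z - 4) + (-4)
(-2z^2 + z - 4)^2 = 4z^4 - 4z^3 + 17z^2 - 8z + 16
Expand and combine: 8z^4 - 8z^3 + 24z^2 - 11z + 8


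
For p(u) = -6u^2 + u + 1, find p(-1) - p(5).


p(-1) = -6
p(5) = -144
p(-1) - p(5) = -6 + 144 = 138


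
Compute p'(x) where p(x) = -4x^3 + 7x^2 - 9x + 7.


Apply the power rule term by term:
  d/dx(-4x^3) = -12x^2
  d/dx(7x^2) = 14x
  d/dx(-9x) = -9
  d/dx(7) = 0
p'(x) = -12x^2 + 14x - 9


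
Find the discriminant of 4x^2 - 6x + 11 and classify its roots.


D = b^2 - 4ac = (-6)^2 - 4(4)(11) = 36 - 176 = -140
Since D < 0: two complex conjugate roots (no real roots)


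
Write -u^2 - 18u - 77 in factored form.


Roots satisfy r1 + r2 = -b/a = -18 and r1*r2 = c/a = 77.
So r1 = -11, r2 = -7.
-u^2 - 18u - 77 = -(u - r1)(u - r2) = -(u + 11)(u + 7)


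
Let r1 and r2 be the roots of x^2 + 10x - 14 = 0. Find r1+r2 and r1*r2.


For ax^2+bx+c=0: sum = -b/a, product = c/a.
a=1, b=10, c=-14
Sum = -(10)/1 = -10
Product = (-14)/1 = -14


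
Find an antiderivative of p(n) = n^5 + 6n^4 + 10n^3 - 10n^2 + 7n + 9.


Reverse power rule on each term:
  ∫ n^5 dn = (1/6)n^6
  ∫ 6n^4 dn = (6/5)n^5
  ∫ 10n^3 dn = (5/2)n^4
  ∫ -10n^2 dn = -(10/3)n^3
  ∫ 7n dn = (7/2)n^2
  ∫ 9 dn = 9n
F(n) = (1/6)n^6 + (6/5)n^5 + (5/2)n^4 - (10/3)n^3 + (7/2)n^2 + 9n + C


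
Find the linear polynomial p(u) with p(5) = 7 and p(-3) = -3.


p(u) = mu + b. Using p(5)=7, p(-3)=-3:
m = (7 + 3)/(5 + 3) = 10/8 = 5/4
b = 7 - m*(5) = 7 - 25/4 = 3/4
p(u) = (5/4)u + (3/4)


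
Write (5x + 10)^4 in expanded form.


Expand (5x + 10)^4 by repeated multiplication:
  (5x + 10)^2 = 25x^2 + 100x + 100
  (5x + 10)^3 = 125x^3 + 750x^2 + 1500x + 1000
= 625x^4 + 5000x^3 + 15000x^2 + 20000x + 10000


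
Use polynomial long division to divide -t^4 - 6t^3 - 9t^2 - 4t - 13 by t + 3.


(-t^4 - 6t^3 - 9t^2 - 4t - 13) / (t + 3)
Step 1: -t^3 * (t + 3) = -t^4 - 3t^3; subtract.
Step 2: -3t^2 * (t + 3) = -3t^3 - 9t^2; subtract.
Step 3: 0 * (t + 3) = 0; subtract.
Step 4: -4 * (t + 3) = -4t - 12; subtract.
Quotient: -t^3 - 3t^2 - 4, Remainder: -1


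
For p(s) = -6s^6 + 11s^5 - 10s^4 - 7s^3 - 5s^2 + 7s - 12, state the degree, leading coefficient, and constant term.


Highest power of s is 6, with coefficient -6. Constant term is -12.
Degree = 6, leading coefficient = -6, constant term = -12


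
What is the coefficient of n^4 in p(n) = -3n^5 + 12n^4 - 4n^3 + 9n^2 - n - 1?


Read off the coefficient of n^4: 12


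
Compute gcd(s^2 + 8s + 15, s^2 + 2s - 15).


Factor each:
  s^2 + 8s + 15 = (s + 5)(s + 3)
  s^2 + 2s - 15 = (s + 5)(s - 3)
Common monic factor: s + 5


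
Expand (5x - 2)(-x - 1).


Distribute each term of the first polynomial:
  (5x)(-x - 1) = -5x^2 - 5x
  (-2)(-x - 1) = 2x + 2
Sum: -5x^2 - 3x + 2


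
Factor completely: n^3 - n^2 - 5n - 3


Try integer roots (divisors of -3). n=3: p(3)=0.
Divide out (n - 3): quotient is n^2 + 2n + 1.
Factor the quadratic: (n + 1)(n + 1)
Result: (n - 3)(n + 1)(n + 1)


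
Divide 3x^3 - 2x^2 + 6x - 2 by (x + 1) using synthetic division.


Synthetic division with c = -1. Coefficients: 3, -2, 6, -2
Bring down 3.
  3 * -1 = -3; -3 - 2 = -5
  -5 * -1 = 5; 5 + 6 = 11
  11 * -1 = -11; -11 - 2 = -13
Quotient: 3x^2 - 5x + 11, Remainder: -13


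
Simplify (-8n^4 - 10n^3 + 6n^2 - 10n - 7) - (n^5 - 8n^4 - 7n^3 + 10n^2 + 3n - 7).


Distribute the minus sign:
  (-8n^4 - 10n^3 + 6n^2 - 10n - 7)
- (n^5 - 8n^4 - 7n^3 + 10n^2 + 3n - 7)
Negate second polynomial: -n^5 + 8n^4 + 7n^3 - 10n^2 - 3n + 7
Add: -n^5 - 3n^3 - 4n^2 - 13n


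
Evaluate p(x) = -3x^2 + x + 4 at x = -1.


Using direct substitution:
  -3 * (-1)^2 = -3
  1 * (-1)^1 = -1
  constant: 4
Sum = -3 - 1 + 4 = 0


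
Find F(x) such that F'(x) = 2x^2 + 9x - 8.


Reverse power rule on each term:
  ∫ 2x^2 dx = (2/3)x^3
  ∫ 9x dx = (9/2)x^2
  ∫ -8 dx = -8x
F(x) = (2/3)x^3 + (9/2)x^2 - 8x + C


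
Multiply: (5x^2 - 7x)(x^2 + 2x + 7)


Distribute each term of the first polynomial:
  (5x^2)(x^2 + 2x + 7) = 5x^4 + 10x^3 + 35x^2
  (-7x)(x^2 + 2x + 7) = -7x^3 - 14x^2 - 49x
Sum: 5x^4 + 3x^3 + 21x^2 - 49x


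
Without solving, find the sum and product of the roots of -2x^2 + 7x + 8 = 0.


For ax^2+bx+c=0: sum = -b/a, product = c/a.
a=-2, b=7, c=8
Sum = -(7)/-2 = 7/2
Product = (8)/-2 = -4


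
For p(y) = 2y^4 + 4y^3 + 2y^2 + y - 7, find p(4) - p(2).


p(4) = 797
p(2) = 67
p(4) - p(2) = 797 - 67 = 730


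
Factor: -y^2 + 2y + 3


Roots satisfy r1 + r2 = -b/a = 2 and r1*r2 = c/a = -3.
So r1 = 3, r2 = -1.
-y^2 + 2y + 3 = -(y - r1)(y - r2) = -(y - 3)(y + 1)


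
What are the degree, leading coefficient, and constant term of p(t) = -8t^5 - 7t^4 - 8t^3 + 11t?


Highest power of t is 5, with coefficient -8. Constant term is 0.
Degree = 5, leading coefficient = -8, constant term = 0


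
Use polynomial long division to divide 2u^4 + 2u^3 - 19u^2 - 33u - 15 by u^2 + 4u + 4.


(2u^4 + 2u^3 - 19u^2 - 33u - 15) / (u^2 + 4u + 4)
Step 1: 2u^2 * (u^2 + 4u + 4) = 2u^4 + 8u^3 + 8u^2; subtract.
Step 2: -6u * (u^2 + 4u + 4) = -6u^3 - 24u^2 - 24u; subtract.
Step 3: -3 * (u^2 + 4u + 4) = -3u^2 - 12u - 12; subtract.
Quotient: 2u^2 - 6u - 3, Remainder: 3u - 3


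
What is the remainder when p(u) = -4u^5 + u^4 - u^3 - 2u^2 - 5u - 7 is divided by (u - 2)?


By the Remainder Theorem, the remainder equals p(2):
  -4*(2)^5 = -128
  1*(2)^4 = 16
  -1*(2)^3 = -8
  -2*(2)^2 = -8
  -5*(2)^1 = -10
  constant: -7
Sum: -128 + 16 - 8 - 8 - 10 - 7 = -145


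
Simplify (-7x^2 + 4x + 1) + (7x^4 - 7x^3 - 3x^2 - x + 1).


Align terms by degree and add:
  -7x^2 + 4x + 1
+ 7x^4 - 7x^3 - 3x^2 - x + 1
= 7x^4 - 7x^3 - 10x^2 + 3x + 2


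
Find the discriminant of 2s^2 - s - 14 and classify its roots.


D = b^2 - 4ac = (-1)^2 - 4(2)(-14) = 1 + 112 = 113
Since D > 0: two distinct irrational roots


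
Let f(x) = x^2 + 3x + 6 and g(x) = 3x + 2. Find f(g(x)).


Substitute g(x) into f:
f(g(x)) = 1*(3x + 2)^2 + 3*(3x + 2) + 6
(3x + 2)^2 = 9x^2 + 12x + 4
Expand and combine: 9x^2 + 21x + 16


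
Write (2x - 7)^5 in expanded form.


Expand (2x - 7)^5 by repeated multiplication:
  (2x - 7)^2 = 4x^2 - 28x + 49
  (2x - 7)^3 = 8x^3 - 84x^2 + 294x - 343
  (2x - 7)^4 = 16x^4 - 224x^3 + 1176x^2 - 2744x + 2401
= 32x^5 - 560x^4 + 3920x^3 - 13720x^2 + 24010x - 16807


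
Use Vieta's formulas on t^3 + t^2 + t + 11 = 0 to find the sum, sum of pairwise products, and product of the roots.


Monic cubic t^3+bt^2+ct+d=0: sum=-b, pairwise sum=c, product=-d.
b=1, c=1, d=11
r1+r2+r3 = -1
r1r2+r1r3+r2r3 = 1
r1r2r3 = -11


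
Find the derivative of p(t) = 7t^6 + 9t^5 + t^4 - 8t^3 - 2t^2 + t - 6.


Apply the power rule term by term:
  d/dt(7t^6) = 42t^5
  d/dt(9t^5) = 45t^4
  d/dt(t^4) = 4t^3
  d/dt(-8t^3) = -24t^2
  d/dt(-2t^2) = -4t
  d/dt(t) = 1
  d/dt(-6) = 0
p'(t) = 42t^5 + 45t^4 + 4t^3 - 24t^2 - 4t + 1


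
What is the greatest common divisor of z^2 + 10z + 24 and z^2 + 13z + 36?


Factor each:
  z^2 + 10z + 24 = (z + 4)(z + 6)
  z^2 + 13z + 36 = (z + 4)(z + 9)
Common monic factor: z + 4


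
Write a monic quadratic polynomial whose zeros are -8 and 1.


p(x) = (x + 8)(x - 1)
Expand: x^2 + 7x - 8


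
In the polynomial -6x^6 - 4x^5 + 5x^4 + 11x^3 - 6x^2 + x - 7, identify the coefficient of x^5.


Read off the coefficient of x^5: -4


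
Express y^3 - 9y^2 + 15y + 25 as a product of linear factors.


Try integer roots (divisors of 25). y=5: p(5)=0.
Divide out (y - 5): quotient is y^2 - 4y - 5.
Factor the quadratic: (y - 5)(y + 1)
Result: (y - 5)(y - 5)(y + 1)


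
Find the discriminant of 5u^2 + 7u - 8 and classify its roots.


D = b^2 - 4ac = (7)^2 - 4(5)(-8) = 49 + 160 = 209
Since D > 0: two distinct irrational roots


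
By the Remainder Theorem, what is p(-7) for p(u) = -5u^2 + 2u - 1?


By the Remainder Theorem, the remainder equals p(-7):
  -5*(-7)^2 = -245
  2*(-7)^1 = -14
  constant: -1
Sum: -245 - 14 - 1 = -260


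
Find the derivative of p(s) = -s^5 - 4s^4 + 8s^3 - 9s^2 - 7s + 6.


Apply the power rule term by term:
  d/ds(-s^5) = -5s^4
  d/ds(-4s^4) = -16s^3
  d/ds(8s^3) = 24s^2
  d/ds(-9s^2) = -18s
  d/ds(-7s) = -7
  d/ds(6) = 0
p'(s) = -5s^4 - 16s^3 + 24s^2 - 18s - 7


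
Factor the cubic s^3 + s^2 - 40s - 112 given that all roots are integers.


Try integer roots (divisors of -112). s=-4: p(-4)=0.
Divide out (s + 4): quotient is s^2 - 3s - 28.
Factor the quadratic: (s + 4)(s - 7)
Result: (s + 4)(s + 4)(s - 7)


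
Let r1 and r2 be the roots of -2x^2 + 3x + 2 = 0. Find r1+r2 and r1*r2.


For ax^2+bx+c=0: sum = -b/a, product = c/a.
a=-2, b=3, c=2
Sum = -(3)/-2 = 3/2
Product = (2)/-2 = -1


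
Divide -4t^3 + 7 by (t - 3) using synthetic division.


Synthetic division with c = 3. Coefficients: -4, 0, 0, 7
Bring down -4.
  -4 * 3 = -12; -12 + 0 = -12
  -12 * 3 = -36; -36 + 0 = -36
  -36 * 3 = -108; -108 + 7 = -101
Quotient: -4t^2 - 12t - 36, Remainder: -101


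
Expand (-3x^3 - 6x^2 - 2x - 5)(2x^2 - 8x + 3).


Distribute each term of the first polynomial:
  (-3x^3)(2x^2 - 8x + 3) = -6x^5 + 24x^4 - 9x^3
  (-6x^2)(2x^2 - 8x + 3) = -12x^4 + 48x^3 - 18x^2
  (-2x)(2x^2 - 8x + 3) = -4x^3 + 16x^2 - 6x
  (-5)(2x^2 - 8x + 3) = -10x^2 + 40x - 15
Sum: -6x^5 + 12x^4 + 35x^3 - 12x^2 + 34x - 15


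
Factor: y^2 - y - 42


Roots satisfy r1 + r2 = -b/a = 1 and r1*r2 = c/a = -42.
So r1 = 7, r2 = -6.
y^2 - y - 42 = (y - r1)(y - r2) = (y - 7)(y + 6)


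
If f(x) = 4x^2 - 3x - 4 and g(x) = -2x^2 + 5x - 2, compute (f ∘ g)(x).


Substitute g(x) into f:
f(g(x)) = 4*(-2x^2 + 5x - 2)^2 + (-3)*(-2x^2 + 5x - 2) + (-4)
(-2x^2 + 5x - 2)^2 = 4x^4 - 20x^3 + 33x^2 - 20x + 4
Expand and combine: 16x^4 - 80x^3 + 138x^2 - 95x + 18


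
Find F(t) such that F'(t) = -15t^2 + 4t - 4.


Reverse power rule on each term:
  ∫ -15t^2 dt = -5t^3
  ∫ 4t dt = 2t^2
  ∫ -4 dt = -4t
F(t) = -5t^3 + 2t^2 - 4t + C


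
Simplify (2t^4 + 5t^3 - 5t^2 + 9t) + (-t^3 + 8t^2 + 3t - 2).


Align terms by degree and add:
  2t^4 + 5t^3 - 5t^2 + 9t
  -t^3 + 8t^2 + 3t - 2
= 2t^4 + 4t^3 + 3t^2 + 12t - 2


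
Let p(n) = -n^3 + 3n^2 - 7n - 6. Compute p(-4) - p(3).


p(-4) = 134
p(3) = -27
p(-4) - p(3) = 134 + 27 = 161


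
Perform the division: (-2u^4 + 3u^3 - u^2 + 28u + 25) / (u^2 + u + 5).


(-2u^4 + 3u^3 - u^2 + 28u + 25) / (u^2 + u + 5)
Step 1: -2u^2 * (u^2 + u + 5) = -2u^4 - 2u^3 - 10u^2; subtract.
Step 2: 5u * (u^2 + u + 5) = 5u^3 + 5u^2 + 25u; subtract.
Step 3: 4 * (u^2 + u + 5) = 4u^2 + 4u + 20; subtract.
Quotient: -2u^2 + 5u + 4, Remainder: -u + 5


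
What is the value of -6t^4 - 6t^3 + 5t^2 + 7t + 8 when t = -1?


Using direct substitution:
  -6 * (-1)^4 = -6
  -6 * (-1)^3 = 6
  5 * (-1)^2 = 5
  7 * (-1)^1 = -7
  constant: 8
Sum = -6 + 6 + 5 - 7 + 8 = 6
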